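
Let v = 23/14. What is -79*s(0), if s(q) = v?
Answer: -1817/14 ≈ -129.79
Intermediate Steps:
v = 23/14 (v = 23*(1/14) = 23/14 ≈ 1.6429)
s(q) = 23/14
-79*s(0) = -79*23/14 = -1817/14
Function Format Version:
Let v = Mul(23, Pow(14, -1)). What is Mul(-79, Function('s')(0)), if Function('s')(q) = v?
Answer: Rational(-1817, 14) ≈ -129.79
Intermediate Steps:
v = Rational(23, 14) (v = Mul(23, Rational(1, 14)) = Rational(23, 14) ≈ 1.6429)
Function('s')(q) = Rational(23, 14)
Mul(-79, Function('s')(0)) = Mul(-79, Rational(23, 14)) = Rational(-1817, 14)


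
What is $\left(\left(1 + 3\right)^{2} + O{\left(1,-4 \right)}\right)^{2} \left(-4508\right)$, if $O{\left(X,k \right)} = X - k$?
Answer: $-1988028$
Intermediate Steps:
$\left(\left(1 + 3\right)^{2} + O{\left(1,-4 \right)}\right)^{2} \left(-4508\right) = \left(\left(1 + 3\right)^{2} + \left(1 - -4\right)\right)^{2} \left(-4508\right) = \left(4^{2} + \left(1 + 4\right)\right)^{2} \left(-4508\right) = \left(16 + 5\right)^{2} \left(-4508\right) = 21^{2} \left(-4508\right) = 441 \left(-4508\right) = -1988028$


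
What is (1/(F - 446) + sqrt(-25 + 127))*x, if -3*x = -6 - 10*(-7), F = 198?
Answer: 8/93 - 64*sqrt(102)/3 ≈ -215.37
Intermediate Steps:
x = -64/3 (x = -(-6 - 10*(-7))/3 = -(-6 + 70)/3 = -1/3*64 = -64/3 ≈ -21.333)
(1/(F - 446) + sqrt(-25 + 127))*x = (1/(198 - 446) + sqrt(-25 + 127))*(-64/3) = (1/(-248) + sqrt(102))*(-64/3) = (-1/248 + sqrt(102))*(-64/3) = 8/93 - 64*sqrt(102)/3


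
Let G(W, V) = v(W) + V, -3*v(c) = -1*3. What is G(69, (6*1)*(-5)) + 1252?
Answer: 1223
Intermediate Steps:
v(c) = 1 (v(c) = -(-1)*3/3 = -⅓*(-3) = 1)
G(W, V) = 1 + V
G(69, (6*1)*(-5)) + 1252 = (1 + (6*1)*(-5)) + 1252 = (1 + 6*(-5)) + 1252 = (1 - 30) + 1252 = -29 + 1252 = 1223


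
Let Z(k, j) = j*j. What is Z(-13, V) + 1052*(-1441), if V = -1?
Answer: -1515931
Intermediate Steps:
Z(k, j) = j²
Z(-13, V) + 1052*(-1441) = (-1)² + 1052*(-1441) = 1 - 1515932 = -1515931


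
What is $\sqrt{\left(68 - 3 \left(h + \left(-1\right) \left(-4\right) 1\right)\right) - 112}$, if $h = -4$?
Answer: $2 i \sqrt{11} \approx 6.6332 i$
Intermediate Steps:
$\sqrt{\left(68 - 3 \left(h + \left(-1\right) \left(-4\right) 1\right)\right) - 112} = \sqrt{\left(68 - 3 \left(-4 + \left(-1\right) \left(-4\right) 1\right)\right) - 112} = \sqrt{\left(68 - 3 \left(-4 + 4 \cdot 1\right)\right) - 112} = \sqrt{\left(68 - 3 \left(-4 + 4\right)\right) - 112} = \sqrt{\left(68 - 0\right) - 112} = \sqrt{\left(68 + 0\right) - 112} = \sqrt{68 - 112} = \sqrt{-44} = 2 i \sqrt{11}$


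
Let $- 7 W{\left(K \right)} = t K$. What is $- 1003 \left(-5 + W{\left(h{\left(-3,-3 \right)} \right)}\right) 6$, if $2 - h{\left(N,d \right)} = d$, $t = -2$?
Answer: $\frac{150450}{7} \approx 21493.0$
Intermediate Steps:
$h{\left(N,d \right)} = 2 - d$
$W{\left(K \right)} = \frac{2 K}{7}$ ($W{\left(K \right)} = - \frac{\left(-2\right) K}{7} = \frac{2 K}{7}$)
$- 1003 \left(-5 + W{\left(h{\left(-3,-3 \right)} \right)}\right) 6 = - 1003 \left(-5 + \frac{2 \left(2 - -3\right)}{7}\right) 6 = - 1003 \left(-5 + \frac{2 \left(2 + 3\right)}{7}\right) 6 = - 1003 \left(-5 + \frac{2}{7} \cdot 5\right) 6 = - 1003 \left(-5 + \frac{10}{7}\right) 6 = - 1003 \left(\left(- \frac{25}{7}\right) 6\right) = \left(-1003\right) \left(- \frac{150}{7}\right) = \frac{150450}{7}$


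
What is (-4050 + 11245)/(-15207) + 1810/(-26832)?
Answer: -12254495/22668568 ≈ -0.54059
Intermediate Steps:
(-4050 + 11245)/(-15207) + 1810/(-26832) = 7195*(-1/15207) + 1810*(-1/26832) = -7195/15207 - 905/13416 = -12254495/22668568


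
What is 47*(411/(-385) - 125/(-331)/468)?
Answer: -2990095961/59639580 ≈ -50.136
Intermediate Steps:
47*(411/(-385) - 125/(-331)/468) = 47*(411*(-1/385) - 125*(-1/331)*(1/468)) = 47*(-411/385 + (125/331)*(1/468)) = 47*(-411/385 + 125/154908) = 47*(-63619063/59639580) = -2990095961/59639580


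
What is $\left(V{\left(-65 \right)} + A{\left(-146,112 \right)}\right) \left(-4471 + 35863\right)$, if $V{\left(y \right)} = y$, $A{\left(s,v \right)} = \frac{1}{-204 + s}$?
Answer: $- \frac{357099696}{175} \approx -2.0406 \cdot 10^{6}$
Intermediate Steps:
$\left(V{\left(-65 \right)} + A{\left(-146,112 \right)}\right) \left(-4471 + 35863\right) = \left(-65 + \frac{1}{-204 - 146}\right) \left(-4471 + 35863\right) = \left(-65 + \frac{1}{-350}\right) 31392 = \left(-65 - \frac{1}{350}\right) 31392 = \left(- \frac{22751}{350}\right) 31392 = - \frac{357099696}{175}$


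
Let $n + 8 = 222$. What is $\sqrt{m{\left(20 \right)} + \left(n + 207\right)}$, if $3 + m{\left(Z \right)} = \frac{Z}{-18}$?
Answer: $\frac{2 \sqrt{938}}{3} \approx 20.418$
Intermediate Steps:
$n = 214$ ($n = -8 + 222 = 214$)
$m{\left(Z \right)} = -3 - \frac{Z}{18}$ ($m{\left(Z \right)} = -3 + \frac{Z}{-18} = -3 + Z \left(- \frac{1}{18}\right) = -3 - \frac{Z}{18}$)
$\sqrt{m{\left(20 \right)} + \left(n + 207\right)} = \sqrt{\left(-3 - \frac{10}{9}\right) + \left(214 + 207\right)} = \sqrt{\left(-3 - \frac{10}{9}\right) + 421} = \sqrt{- \frac{37}{9} + 421} = \sqrt{\frac{3752}{9}} = \frac{2 \sqrt{938}}{3}$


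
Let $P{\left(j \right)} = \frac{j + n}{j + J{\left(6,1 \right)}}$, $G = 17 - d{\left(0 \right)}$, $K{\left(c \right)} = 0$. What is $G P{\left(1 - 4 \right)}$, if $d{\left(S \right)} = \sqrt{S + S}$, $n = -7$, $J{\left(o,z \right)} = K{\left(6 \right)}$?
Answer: $\frac{170}{3} \approx 56.667$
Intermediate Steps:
$J{\left(o,z \right)} = 0$
$d{\left(S \right)} = \sqrt{2} \sqrt{S}$ ($d{\left(S \right)} = \sqrt{2 S} = \sqrt{2} \sqrt{S}$)
$G = 17$ ($G = 17 - \sqrt{2} \sqrt{0} = 17 - \sqrt{2} \cdot 0 = 17 - 0 = 17 + 0 = 17$)
$P{\left(j \right)} = \frac{-7 + j}{j}$ ($P{\left(j \right)} = \frac{j - 7}{j + 0} = \frac{-7 + j}{j}$)
$G P{\left(1 - 4 \right)} = 17 \frac{-7 + \left(1 - 4\right)}{1 - 4} = 17 \frac{-7 - 3}{-3} = 17 \left(\left(- \frac{1}{3}\right) \left(-10\right)\right) = 17 \cdot \frac{10}{3} = \frac{170}{3}$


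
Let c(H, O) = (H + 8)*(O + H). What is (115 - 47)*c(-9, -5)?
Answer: 952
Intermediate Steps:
c(H, O) = (8 + H)*(H + O)
(115 - 47)*c(-9, -5) = (115 - 47)*((-9)² + 8*(-9) + 8*(-5) - 9*(-5)) = 68*(81 - 72 - 40 + 45) = 68*14 = 952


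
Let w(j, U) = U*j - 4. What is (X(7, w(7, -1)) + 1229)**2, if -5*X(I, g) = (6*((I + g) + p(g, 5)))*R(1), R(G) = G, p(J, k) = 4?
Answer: 1510441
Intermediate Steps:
w(j, U) = -4 + U*j
X(I, g) = -24/5 - 6*I/5 - 6*g/5 (X(I, g) = -6*((I + g) + 4)/5 = -6*(4 + I + g)/5 = -(24 + 6*I + 6*g)/5 = -24/5 - 6*I/5 - 6*g/5)
(X(7, w(7, -1)) + 1229)**2 = ((-24/5 - 6/5*7 - 6*(-4 - 1*7)/5) + 1229)**2 = ((-24/5 - 42/5 - 6*(-4 - 7)/5) + 1229)**2 = ((-24/5 - 42/5 - 6/5*(-11)) + 1229)**2 = ((-24/5 - 42/5 + 66/5) + 1229)**2 = (0 + 1229)**2 = 1229**2 = 1510441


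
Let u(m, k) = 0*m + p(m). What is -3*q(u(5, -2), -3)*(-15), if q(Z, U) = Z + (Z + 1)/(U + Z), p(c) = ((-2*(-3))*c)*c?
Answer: 333015/49 ≈ 6796.2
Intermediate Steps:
p(c) = 6*c² (p(c) = (6*c)*c = 6*c²)
u(m, k) = 6*m² (u(m, k) = 0*m + 6*m² = 0 + 6*m² = 6*m²)
q(Z, U) = Z + (1 + Z)/(U + Z)
-3*q(u(5, -2), -3)*(-15) = -3*(1 + 6*5² + (6*5²)² - 18*5²)/(-3 + 6*5²)*(-15) = -3*(1 + 6*25 + (6*25)² - 18*25)/(-3 + 6*25)*(-15) = -3*(1 + 150 + 150² - 3*150)/(-3 + 150)*(-15) = -3*(1 + 150 + 22500 - 450)/147*(-15) = -22201/49*(-15) = 333015/49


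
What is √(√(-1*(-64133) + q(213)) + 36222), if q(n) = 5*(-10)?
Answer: √(36222 + √64083) ≈ 190.98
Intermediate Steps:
q(n) = -50
√(√(-1*(-64133) + q(213)) + 36222) = √(√(-1*(-64133) - 50) + 36222) = √(√(64133 - 50) + 36222) = √(√64083 + 36222) = √(36222 + √64083)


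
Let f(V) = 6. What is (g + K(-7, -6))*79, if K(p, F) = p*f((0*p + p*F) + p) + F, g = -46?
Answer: -7426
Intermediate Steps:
K(p, F) = F + 6*p (K(p, F) = p*6 + F = 6*p + F = F + 6*p)
(g + K(-7, -6))*79 = (-46 + (-6 + 6*(-7)))*79 = (-46 + (-6 - 42))*79 = (-46 - 48)*79 = -94*79 = -7426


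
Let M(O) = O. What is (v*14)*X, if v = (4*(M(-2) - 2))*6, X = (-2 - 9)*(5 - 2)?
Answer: 44352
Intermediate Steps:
X = -33 (X = -11*3 = -33)
v = -96 (v = (4*(-2 - 2))*6 = (4*(-4))*6 = -16*6 = -96)
(v*14)*X = -96*14*(-33) = -1344*(-33) = 44352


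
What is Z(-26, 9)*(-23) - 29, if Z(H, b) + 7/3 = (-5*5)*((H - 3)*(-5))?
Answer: 250199/3 ≈ 83400.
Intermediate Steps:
Z(H, b) = -1132/3 + 125*H (Z(H, b) = -7/3 + (-5*5)*((H - 3)*(-5)) = -7/3 - 25*(-3 + H)*(-5) = -7/3 - 25*(15 - 5*H) = -7/3 + (-375 + 125*H) = -1132/3 + 125*H)
Z(-26, 9)*(-23) - 29 = (-1132/3 + 125*(-26))*(-23) - 29 = (-1132/3 - 3250)*(-23) - 29 = -10882/3*(-23) - 29 = 250286/3 - 29 = 250199/3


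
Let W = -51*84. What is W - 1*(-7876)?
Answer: 3592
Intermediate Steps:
W = -4284
W - 1*(-7876) = -4284 - 1*(-7876) = -4284 + 7876 = 3592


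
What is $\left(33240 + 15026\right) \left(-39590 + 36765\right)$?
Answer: $-136351450$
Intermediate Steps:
$\left(33240 + 15026\right) \left(-39590 + 36765\right) = 48266 \left(-2825\right) = -136351450$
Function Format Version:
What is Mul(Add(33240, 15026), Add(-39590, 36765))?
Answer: -136351450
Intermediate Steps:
Mul(Add(33240, 15026), Add(-39590, 36765)) = Mul(48266, -2825) = -136351450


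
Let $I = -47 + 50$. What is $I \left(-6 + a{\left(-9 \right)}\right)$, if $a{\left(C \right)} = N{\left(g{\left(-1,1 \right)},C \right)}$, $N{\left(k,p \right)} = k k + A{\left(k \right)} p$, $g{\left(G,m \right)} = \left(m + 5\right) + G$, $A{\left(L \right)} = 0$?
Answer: $57$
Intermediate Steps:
$g{\left(G,m \right)} = 5 + G + m$ ($g{\left(G,m \right)} = \left(5 + m\right) + G = 5 + G + m$)
$I = 3$
$N{\left(k,p \right)} = k^{2}$ ($N{\left(k,p \right)} = k k + 0 p = k^{2} + 0 = k^{2}$)
$a{\left(C \right)} = 25$ ($a{\left(C \right)} = \left(5 - 1 + 1\right)^{2} = 5^{2} = 25$)
$I \left(-6 + a{\left(-9 \right)}\right) = 3 \left(-6 + 25\right) = 3 \cdot 19 = 57$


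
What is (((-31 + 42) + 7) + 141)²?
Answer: 25281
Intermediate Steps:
(((-31 + 42) + 7) + 141)² = ((11 + 7) + 141)² = (18 + 141)² = 159² = 25281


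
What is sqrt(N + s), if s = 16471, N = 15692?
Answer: sqrt(32163) ≈ 179.34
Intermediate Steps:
sqrt(N + s) = sqrt(15692 + 16471) = sqrt(32163)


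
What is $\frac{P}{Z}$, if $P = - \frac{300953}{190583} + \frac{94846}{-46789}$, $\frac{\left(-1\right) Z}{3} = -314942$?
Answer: $- \frac{32157325135}{8425191057005262} \approx -3.8168 \cdot 10^{-6}$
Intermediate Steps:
$Z = 944826$ ($Z = \left(-3\right) \left(-314942\right) = 944826$)
$P = - \frac{32157325135}{8917187987}$ ($P = \left(-300953\right) \frac{1}{190583} + 94846 \left(- \frac{1}{46789}\right) = - \frac{300953}{190583} - \frac{94846}{46789} = - \frac{32157325135}{8917187987} \approx -3.6062$)
$\frac{P}{Z} = - \frac{32157325135}{8917187987 \cdot 944826} = \left(- \frac{32157325135}{8917187987}\right) \frac{1}{944826} = - \frac{32157325135}{8425191057005262}$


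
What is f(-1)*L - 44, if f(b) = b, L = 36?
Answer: -80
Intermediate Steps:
f(-1)*L - 44 = -1*36 - 44 = -36 - 44 = -80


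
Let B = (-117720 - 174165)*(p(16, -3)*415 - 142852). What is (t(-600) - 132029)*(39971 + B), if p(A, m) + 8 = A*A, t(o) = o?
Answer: -1545869483648539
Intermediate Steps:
p(A, m) = -8 + A**2 (p(A, m) = -8 + A*A = -8 + A**2)
B = 11655551820 (B = (-117720 - 174165)*((-8 + 16**2)*415 - 142852) = -291885*((-8 + 256)*415 - 142852) = -291885*(248*415 - 142852) = -291885*(102920 - 142852) = -291885*(-39932) = 11655551820)
(t(-600) - 132029)*(39971 + B) = (-600 - 132029)*(39971 + 11655551820) = -132629*11655591791 = -1545869483648539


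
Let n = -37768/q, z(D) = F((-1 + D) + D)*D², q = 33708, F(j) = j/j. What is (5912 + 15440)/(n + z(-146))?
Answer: 89966652/89810245 ≈ 1.0017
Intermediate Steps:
F(j) = 1
z(D) = D² (z(D) = 1*D² = D²)
n = -9442/8427 (n = -37768/33708 = -37768*1/33708 = -9442/8427 ≈ -1.1204)
(5912 + 15440)/(n + z(-146)) = (5912 + 15440)/(-9442/8427 + (-146)²) = 21352/(-9442/8427 + 21316) = 21352/(179620490/8427) = 21352*(8427/179620490) = 89966652/89810245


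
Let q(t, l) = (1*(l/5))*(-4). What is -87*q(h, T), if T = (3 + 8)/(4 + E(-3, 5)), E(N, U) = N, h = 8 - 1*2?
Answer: 3828/5 ≈ 765.60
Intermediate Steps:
h = 6 (h = 8 - 2 = 6)
T = 11 (T = (3 + 8)/(4 - 3) = 11/1 = 11*1 = 11)
q(t, l) = -4*l/5 (q(t, l) = (1*(l*(1/5)))*(-4) = (1*(l/5))*(-4) = (l/5)*(-4) = -4*l/5)
-87*q(h, T) = -(-348)*11/5 = -87*(-44/5) = 3828/5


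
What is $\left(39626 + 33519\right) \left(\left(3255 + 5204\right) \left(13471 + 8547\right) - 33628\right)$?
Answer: $13620815693930$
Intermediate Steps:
$\left(39626 + 33519\right) \left(\left(3255 + 5204\right) \left(13471 + 8547\right) - 33628\right) = 73145 \left(8459 \cdot 22018 - 33628\right) = 73145 \left(186250262 - 33628\right) = 73145 \cdot 186216634 = 13620815693930$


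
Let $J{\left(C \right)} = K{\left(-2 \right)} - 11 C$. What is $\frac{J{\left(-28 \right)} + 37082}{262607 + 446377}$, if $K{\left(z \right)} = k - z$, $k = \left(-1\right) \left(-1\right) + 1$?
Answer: $\frac{18697}{354492} \approx 0.052743$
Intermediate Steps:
$k = 2$ ($k = 1 + 1 = 2$)
$K{\left(z \right)} = 2 - z$
$J{\left(C \right)} = 4 - 11 C$ ($J{\left(C \right)} = \left(2 - -2\right) - 11 C = \left(2 + 2\right) - 11 C = 4 - 11 C$)
$\frac{J{\left(-28 \right)} + 37082}{262607 + 446377} = \frac{\left(4 - -308\right) + 37082}{262607 + 446377} = \frac{\left(4 + 308\right) + 37082}{708984} = \left(312 + 37082\right) \frac{1}{708984} = 37394 \cdot \frac{1}{708984} = \frac{18697}{354492}$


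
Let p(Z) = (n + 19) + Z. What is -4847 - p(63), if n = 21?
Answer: -4950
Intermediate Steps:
p(Z) = 40 + Z (p(Z) = (21 + 19) + Z = 40 + Z)
-4847 - p(63) = -4847 - (40 + 63) = -4847 - 1*103 = -4847 - 103 = -4950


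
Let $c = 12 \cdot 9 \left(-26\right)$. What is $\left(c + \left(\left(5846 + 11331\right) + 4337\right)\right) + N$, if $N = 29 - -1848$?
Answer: $20583$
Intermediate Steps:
$c = -2808$ ($c = 108 \left(-26\right) = -2808$)
$N = 1877$ ($N = 29 + 1848 = 1877$)
$\left(c + \left(\left(5846 + 11331\right) + 4337\right)\right) + N = \left(-2808 + \left(\left(5846 + 11331\right) + 4337\right)\right) + 1877 = \left(-2808 + \left(17177 + 4337\right)\right) + 1877 = \left(-2808 + 21514\right) + 1877 = 18706 + 1877 = 20583$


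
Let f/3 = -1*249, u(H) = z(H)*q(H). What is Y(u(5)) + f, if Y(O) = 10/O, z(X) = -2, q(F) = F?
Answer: -748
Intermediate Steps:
u(H) = -2*H
f = -747 (f = 3*(-1*249) = 3*(-249) = -747)
Y(u(5)) + f = 10/((-2*5)) - 747 = 10/(-10) - 747 = 10*(-1/10) - 747 = -1 - 747 = -748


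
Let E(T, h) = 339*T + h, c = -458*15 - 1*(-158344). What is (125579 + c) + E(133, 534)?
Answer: 322674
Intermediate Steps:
c = 151474 (c = -6870 + 158344 = 151474)
E(T, h) = h + 339*T
(125579 + c) + E(133, 534) = (125579 + 151474) + (534 + 339*133) = 277053 + (534 + 45087) = 277053 + 45621 = 322674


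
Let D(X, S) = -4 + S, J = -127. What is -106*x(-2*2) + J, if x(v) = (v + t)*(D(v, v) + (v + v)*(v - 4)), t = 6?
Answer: -11999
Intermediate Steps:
x(v) = (6 + v)*(-4 + v + 2*v*(-4 + v)) (x(v) = (v + 6)*((-4 + v) + (v + v)*(v - 4)) = (6 + v)*((-4 + v) + (2*v)*(-4 + v)) = (6 + v)*((-4 + v) + 2*v*(-4 + v)) = (6 + v)*(-4 + v + 2*v*(-4 + v)))
-106*x(-2*2) + J = -106*(-24 - (-92)*2 + 2*(-2*2)³ + 5*(-2*2)²) - 127 = -106*(-24 - 46*(-4) + 2*(-4)³ + 5*(-4)²) - 127 = -106*(-24 + 184 + 2*(-64) + 5*16) - 127 = -106*(-24 + 184 - 128 + 80) - 127 = -106*112 - 127 = -11872 - 127 = -11999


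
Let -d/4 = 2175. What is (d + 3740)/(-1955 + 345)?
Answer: 496/161 ≈ 3.0807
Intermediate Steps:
d = -8700 (d = -4*2175 = -8700)
(d + 3740)/(-1955 + 345) = (-8700 + 3740)/(-1955 + 345) = -4960/(-1610) = -4960*(-1/1610) = 496/161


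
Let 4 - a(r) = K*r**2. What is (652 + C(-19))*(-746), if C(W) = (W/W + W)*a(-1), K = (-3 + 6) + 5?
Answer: -540104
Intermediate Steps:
K = 8 (K = 3 + 5 = 8)
a(r) = 4 - 8*r**2
C(W) = -4 - 4*W (C(W) = (W/W + W)*(4 - 8*(-1)**2) = (1 + W)*(4 - 8*1) = (1 + W)*(4 - 8) = (1 + W)*(-4) = -4 - 4*W)
(652 + C(-19))*(-746) = (652 + (-4 - 4*(-19)))*(-746) = (652 + (-4 + 76))*(-746) = (652 + 72)*(-746) = 724*(-746) = -540104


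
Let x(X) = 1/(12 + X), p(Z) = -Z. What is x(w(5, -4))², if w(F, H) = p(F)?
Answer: 1/49 ≈ 0.020408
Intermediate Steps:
w(F, H) = -F
x(w(5, -4))² = (1/(12 - 1*5))² = (1/(12 - 5))² = (1/7)² = (⅐)² = 1/49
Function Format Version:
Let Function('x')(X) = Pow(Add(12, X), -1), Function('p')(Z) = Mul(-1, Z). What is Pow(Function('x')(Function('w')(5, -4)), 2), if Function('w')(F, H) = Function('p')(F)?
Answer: Rational(1, 49) ≈ 0.020408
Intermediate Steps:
Function('w')(F, H) = Mul(-1, F)
Pow(Function('x')(Function('w')(5, -4)), 2) = Pow(Pow(Add(12, Mul(-1, 5)), -1), 2) = Pow(Pow(Add(12, -5), -1), 2) = Pow(Pow(7, -1), 2) = Pow(Rational(1, 7), 2) = Rational(1, 49)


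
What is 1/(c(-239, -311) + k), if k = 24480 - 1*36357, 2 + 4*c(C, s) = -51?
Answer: -4/47561 ≈ -8.4103e-5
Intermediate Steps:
c(C, s) = -53/4 (c(C, s) = -½ + (¼)*(-51) = -½ - 51/4 = -53/4)
k = -11877 (k = 24480 - 36357 = -11877)
1/(c(-239, -311) + k) = 1/(-53/4 - 11877) = 1/(-47561/4) = -4/47561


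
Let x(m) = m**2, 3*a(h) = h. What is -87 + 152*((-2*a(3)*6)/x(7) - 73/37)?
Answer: -768923/1813 ≈ -424.12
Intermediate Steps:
a(h) = h/3
-87 + 152*((-2*a(3)*6)/x(7) - 73/37) = -87 + 152*((-2*3/3*6)/(7**2) - 73/37) = -87 + 152*((-2*1*6)/49 - 73*1/37) = -87 + 152*(-2*6*(1/49) - 73/37) = -87 + 152*(-12*1/49 - 73/37) = -87 + 152*(-12/49 - 73/37) = -87 + 152*(-4021/1813) = -87 - 611192/1813 = -768923/1813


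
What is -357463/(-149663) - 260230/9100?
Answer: -3569388919/136193330 ≈ -26.208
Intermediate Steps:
-357463/(-149663) - 260230/9100 = -357463*(-1/149663) - 260230*1/9100 = 357463/149663 - 26023/910 = -3569388919/136193330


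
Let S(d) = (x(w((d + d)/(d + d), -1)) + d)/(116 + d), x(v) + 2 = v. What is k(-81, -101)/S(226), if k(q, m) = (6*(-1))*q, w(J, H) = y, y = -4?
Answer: 41553/55 ≈ 755.51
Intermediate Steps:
w(J, H) = -4
x(v) = -2 + v
k(q, m) = -6*q
S(d) = (-6 + d)/(116 + d) (S(d) = ((-2 - 4) + d)/(116 + d) = (-6 + d)/(116 + d))
k(-81, -101)/S(226) = (-6*(-81))/(((-6 + 226)/(116 + 226))) = 486/((220/342)) = 486/(((1/342)*220)) = 486/(110/171) = 486*(171/110) = 41553/55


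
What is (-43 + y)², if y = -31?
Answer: 5476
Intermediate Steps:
(-43 + y)² = (-43 - 31)² = (-74)² = 5476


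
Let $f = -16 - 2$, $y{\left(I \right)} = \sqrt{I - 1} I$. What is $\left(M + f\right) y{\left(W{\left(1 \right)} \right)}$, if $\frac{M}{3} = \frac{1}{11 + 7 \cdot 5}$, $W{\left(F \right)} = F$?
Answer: $0$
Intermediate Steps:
$y{\left(I \right)} = I \sqrt{-1 + I}$ ($y{\left(I \right)} = \sqrt{-1 + I} I = I \sqrt{-1 + I}$)
$M = \frac{3}{46}$ ($M = \frac{3}{11 + 7 \cdot 5} = \frac{3}{11 + 35} = \frac{3}{46} \approx 0.065217$)
$f = -18$
$\left(M + f\right) y{\left(W{\left(1 \right)} \right)} = \left(\frac{3}{46} - 18\right) 1 \sqrt{-1 + 1} = - \frac{825 \cdot 1 \sqrt{0}}{46} = - \frac{825 \cdot 1 \cdot 0}{46} = \left(- \frac{825}{46}\right) 0 = 0$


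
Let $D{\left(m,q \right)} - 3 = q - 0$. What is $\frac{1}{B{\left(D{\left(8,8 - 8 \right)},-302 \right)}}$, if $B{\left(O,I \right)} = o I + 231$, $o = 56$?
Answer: $- \frac{1}{16681} \approx -5.9948 \cdot 10^{-5}$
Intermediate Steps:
$D{\left(m,q \right)} = 3 + q$ ($D{\left(m,q \right)} = 3 + \left(q - 0\right) = 3 + \left(q + 0\right) = 3 + q$)
$B{\left(O,I \right)} = 231 + 56 I$ ($B{\left(O,I \right)} = 56 I + 231 = 231 + 56 I$)
$\frac{1}{B{\left(D{\left(8,8 - 8 \right)},-302 \right)}} = \frac{1}{231 + 56 \left(-302\right)} = \frac{1}{231 - 16912} = \frac{1}{-16681} = - \frac{1}{16681}$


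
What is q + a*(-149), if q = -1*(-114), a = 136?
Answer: -20150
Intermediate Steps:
q = 114
q + a*(-149) = 114 + 136*(-149) = 114 - 20264 = -20150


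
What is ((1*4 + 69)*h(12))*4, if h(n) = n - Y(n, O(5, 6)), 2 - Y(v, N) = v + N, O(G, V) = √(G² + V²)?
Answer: 6424 + 292*√61 ≈ 8704.6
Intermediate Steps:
Y(v, N) = 2 - N - v (Y(v, N) = 2 - (v + N) = 2 - (N + v) = 2 + (-N - v) = 2 - N - v)
h(n) = -2 + √61 + 2*n (h(n) = n - (2 - √(5² + 6²) - n) = n - (2 - √(25 + 36) - n) = n - (2 - √61 - n) = n - (2 - n - √61) = n + (-2 + n + √61) = -2 + √61 + 2*n)
((1*4 + 69)*h(12))*4 = ((1*4 + 69)*(-2 + √61 + 2*12))*4 = ((4 + 69)*(-2 + √61 + 24))*4 = (73*(22 + √61))*4 = (1606 + 73*√61)*4 = 6424 + 292*√61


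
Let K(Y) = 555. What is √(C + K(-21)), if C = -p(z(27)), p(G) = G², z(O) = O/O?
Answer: √554 ≈ 23.537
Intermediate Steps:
z(O) = 1
C = -1 (C = -1*1² = -1*1 = -1)
√(C + K(-21)) = √(-1 + 555) = √554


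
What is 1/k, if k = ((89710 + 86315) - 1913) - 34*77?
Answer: 1/171494 ≈ 5.8311e-6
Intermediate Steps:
k = 171494 (k = (176025 - 1913) - 2618 = 174112 - 2618 = 171494)
1/k = 1/171494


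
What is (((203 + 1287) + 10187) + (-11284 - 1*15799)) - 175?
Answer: -15581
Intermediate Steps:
(((203 + 1287) + 10187) + (-11284 - 1*15799)) - 175 = ((1490 + 10187) + (-11284 - 15799)) - 175 = (11677 - 27083) - 175 = -15406 - 175 = -15581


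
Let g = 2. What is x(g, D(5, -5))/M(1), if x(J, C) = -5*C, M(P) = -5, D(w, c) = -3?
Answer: -3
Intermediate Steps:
x(g, D(5, -5))/M(1) = -5*(-3)/(-5) = 15*(-1/5) = -3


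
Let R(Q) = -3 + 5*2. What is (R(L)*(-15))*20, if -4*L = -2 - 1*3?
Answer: -2100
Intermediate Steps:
L = 5/4 (L = -(-2 - 1*3)/4 = -(-2 - 3)/4 = -1/4*(-5) = 5/4 ≈ 1.2500)
R(Q) = 7 (R(Q) = -3 + 10 = 7)
(R(L)*(-15))*20 = (7*(-15))*20 = -105*20 = -2100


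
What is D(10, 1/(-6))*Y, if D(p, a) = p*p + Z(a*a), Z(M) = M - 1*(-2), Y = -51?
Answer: -62441/12 ≈ -5203.4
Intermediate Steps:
Z(M) = 2 + M (Z(M) = M + 2 = 2 + M)
D(p, a) = 2 + a**2 + p**2 (D(p, a) = p*p + (2 + a*a) = p**2 + (2 + a**2) = 2 + a**2 + p**2)
D(10, 1/(-6))*Y = (2 + (1/(-6))**2 + 10**2)*(-51) = (2 + (1*(-1/6))**2 + 100)*(-51) = (2 + (-1/6)**2 + 100)*(-51) = (2 + 1/36 + 100)*(-51) = (3673/36)*(-51) = -62441/12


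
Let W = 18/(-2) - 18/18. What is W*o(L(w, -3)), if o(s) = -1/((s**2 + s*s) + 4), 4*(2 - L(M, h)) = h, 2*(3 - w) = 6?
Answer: 80/153 ≈ 0.52288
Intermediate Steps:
w = 0 (w = 3 - 1/2*6 = 3 - 3 = 0)
L(M, h) = 2 - h/4
W = -10 (W = 18*(-1/2) - 18*1/18 = -9 - 1 = -10)
o(s) = -1/(4 + 2*s**2) (o(s) = -1/((s**2 + s**2) + 4) = -1/(2*s**2 + 4) = -1/(4 + 2*s**2))
W*o(L(w, -3)) = -(-10)/(4 + 2*(2 - 1/4*(-3))**2) = -(-10)/(4 + 2*(2 + 3/4)**2) = -(-10)/(4 + 2*(11/4)**2) = -(-10)/(4 + 2*(121/16)) = -(-10)/(4 + 121/8) = -(-10)/153/8 = -(-10)*8/153 = -10*(-8/153) = 80/153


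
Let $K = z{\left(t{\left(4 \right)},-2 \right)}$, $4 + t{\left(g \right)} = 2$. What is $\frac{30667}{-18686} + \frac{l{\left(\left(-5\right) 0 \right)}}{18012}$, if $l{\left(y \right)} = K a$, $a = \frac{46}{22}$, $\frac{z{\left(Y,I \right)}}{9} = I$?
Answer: $- \frac{253493752}{154262273} \approx -1.6433$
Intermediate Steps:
$t{\left(g \right)} = -2$ ($t{\left(g \right)} = -4 + 2 = -2$)
$z{\left(Y,I \right)} = 9 I$
$a = \frac{23}{11}$ ($a = 46 \cdot \frac{1}{22} = \frac{23}{11} \approx 2.0909$)
$K = -18$ ($K = 9 \left(-2\right) = -18$)
$l{\left(y \right)} = - \frac{414}{11}$ ($l{\left(y \right)} = \left(-18\right) \frac{23}{11} = - \frac{414}{11}$)
$\frac{30667}{-18686} + \frac{l{\left(\left(-5\right) 0 \right)}}{18012} = \frac{30667}{-18686} - \frac{414}{11 \cdot 18012} = 30667 \left(- \frac{1}{18686}\right) - \frac{69}{33022} = - \frac{30667}{18686} - \frac{69}{33022} = - \frac{253493752}{154262273}$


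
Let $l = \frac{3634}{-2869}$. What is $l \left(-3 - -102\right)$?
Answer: $- \frac{359766}{2869} \approx -125.4$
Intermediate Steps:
$l = - \frac{3634}{2869}$ ($l = 3634 \left(- \frac{1}{2869}\right) = - \frac{3634}{2869} \approx -1.2666$)
$l \left(-3 - -102\right) = - \frac{3634 \left(-3 - -102\right)}{2869} = - \frac{3634 \left(-3 + 102\right)}{2869} = \left(- \frac{3634}{2869}\right) 99 = - \frac{359766}{2869}$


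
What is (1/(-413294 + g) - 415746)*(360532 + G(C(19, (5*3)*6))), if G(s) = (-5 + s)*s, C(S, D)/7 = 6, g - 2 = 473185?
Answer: -9016041037739222/59893 ≈ -1.5054e+11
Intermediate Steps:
g = 473187 (g = 2 + 473185 = 473187)
C(S, D) = 42 (C(S, D) = 7*6 = 42)
G(s) = s*(-5 + s)
(1/(-413294 + g) - 415746)*(360532 + G(C(19, (5*3)*6))) = (1/(-413294 + 473187) - 415746)*(360532 + 42*(-5 + 42)) = (1/59893 - 415746)*(360532 + 42*37) = (1/59893 - 415746)*(360532 + 1554) = -24900275177/59893*362086 = -9016041037739222/59893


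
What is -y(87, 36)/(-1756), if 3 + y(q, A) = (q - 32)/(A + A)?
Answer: -161/126432 ≈ -0.0012734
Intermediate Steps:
y(q, A) = -3 + (-32 + q)/(2*A) (y(q, A) = -3 + (q - 32)/(A + A) = -3 + (-32 + q)/((2*A)) = -3 + (-32 + q)*(1/(2*A)) = -3 + (-32 + q)/(2*A))
-y(87, 36)/(-1756) = -(1/2)*(-32 + 87 - 6*36)/36/(-1756) = -(1/2)*(1/36)*(-32 + 87 - 216)*(-1)/1756 = -(1/2)*(1/36)*(-161)*(-1)/1756 = -(-161)*(-1)/(72*1756) = -1*161/126432 = -161/126432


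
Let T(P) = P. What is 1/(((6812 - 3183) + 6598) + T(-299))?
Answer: 1/9928 ≈ 0.00010073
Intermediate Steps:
1/(((6812 - 3183) + 6598) + T(-299)) = 1/(((6812 - 3183) + 6598) - 299) = 1/((3629 + 6598) - 299) = 1/(10227 - 299) = 1/9928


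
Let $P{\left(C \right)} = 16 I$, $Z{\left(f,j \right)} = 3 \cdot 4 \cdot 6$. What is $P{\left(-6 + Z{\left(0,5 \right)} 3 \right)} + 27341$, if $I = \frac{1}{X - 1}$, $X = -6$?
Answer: $\frac{191371}{7} \approx 27339.0$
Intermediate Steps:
$Z{\left(f,j \right)} = 72$ ($Z{\left(f,j \right)} = 12 \cdot 6 = 72$)
$I = - \frac{1}{7}$ ($I = \frac{1}{-6 - 1} = \frac{1}{-7} = - \frac{1}{7} \approx -0.14286$)
$P{\left(C \right)} = - \frac{16}{7}$ ($P{\left(C \right)} = 16 \left(- \frac{1}{7}\right) = - \frac{16}{7}$)
$P{\left(-6 + Z{\left(0,5 \right)} 3 \right)} + 27341 = - \frac{16}{7} + 27341 = \frac{191371}{7}$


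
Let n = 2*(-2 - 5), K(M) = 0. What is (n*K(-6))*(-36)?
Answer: 0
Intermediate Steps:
n = -14 (n = 2*(-7) = -14)
(n*K(-6))*(-36) = -14*0*(-36) = 0*(-36) = 0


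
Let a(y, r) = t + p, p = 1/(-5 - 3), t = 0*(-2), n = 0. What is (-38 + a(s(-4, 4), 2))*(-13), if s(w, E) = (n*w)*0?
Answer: 3965/8 ≈ 495.63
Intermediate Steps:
t = 0
s(w, E) = 0 (s(w, E) = (0*w)*0 = 0*0 = 0)
p = -⅛ (p = 1/(-8) = -⅛ ≈ -0.12500)
a(y, r) = -⅛ (a(y, r) = 0 - ⅛ = -⅛)
(-38 + a(s(-4, 4), 2))*(-13) = (-38 - ⅛)*(-13) = -305/8*(-13) = 3965/8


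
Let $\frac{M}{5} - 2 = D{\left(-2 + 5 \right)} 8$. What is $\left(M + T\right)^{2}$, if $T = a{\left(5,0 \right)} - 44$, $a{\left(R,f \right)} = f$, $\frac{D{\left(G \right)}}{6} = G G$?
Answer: $4519876$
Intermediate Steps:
$D{\left(G \right)} = 6 G^{2}$ ($D{\left(G \right)} = 6 G G = 6 G^{2}$)
$M = 2170$ ($M = 10 + 5 \cdot 6 \left(-2 + 5\right)^{2} \cdot 8 = 10 + 5 \cdot 6 \cdot 3^{2} \cdot 8 = 10 + 5 \cdot 6 \cdot 9 \cdot 8 = 10 + 5 \cdot 54 \cdot 8 = 10 + 5 \cdot 432 = 10 + 2160 = 2170$)
$T = -44$ ($T = 0 - 44 = -44$)
$\left(M + T\right)^{2} = \left(2170 - 44\right)^{2} = 2126^{2} = 4519876$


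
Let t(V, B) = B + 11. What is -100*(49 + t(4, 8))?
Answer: -6800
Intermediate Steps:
t(V, B) = 11 + B
-100*(49 + t(4, 8)) = -100*(49 + (11 + 8)) = -100*(49 + 19) = -100*68 = -6800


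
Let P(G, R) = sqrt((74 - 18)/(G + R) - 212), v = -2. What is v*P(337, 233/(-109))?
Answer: -2*I*sqrt(705535510)/1825 ≈ -29.109*I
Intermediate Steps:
P(G, R) = sqrt(-212 + 56/(G + R)) (P(G, R) = sqrt(56/(G + R) - 212) = sqrt(-212 + 56/(G + R)))
v*P(337, 233/(-109)) = -2*sqrt(-212 + 56/(337 + 233/(-109))) = -2*sqrt(-212 + 56/(337 + 233*(-1/109))) = -2*sqrt(-212 + 56/(337 - 233/109)) = -2*sqrt(-212 + 56/(36500/109)) = -2*sqrt(-212 + 56*(109/36500)) = -2*sqrt(-212 + 1526/9125) = -2*I*sqrt(705535510)/1825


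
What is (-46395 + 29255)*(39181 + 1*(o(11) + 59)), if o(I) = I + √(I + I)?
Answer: -672762140 - 17140*√22 ≈ -6.7284e+8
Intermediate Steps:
o(I) = I + √2*√I (o(I) = I + √(2*I) = I + √2*√I)
(-46395 + 29255)*(39181 + 1*(o(11) + 59)) = (-46395 + 29255)*(39181 + 1*((11 + √2*√11) + 59)) = -17140*(39181 + 1*((11 + √22) + 59)) = -17140*(39181 + 1*(70 + √22)) = -17140*(39181 + (70 + √22)) = -17140*(39251 + √22) = -672762140 - 17140*√22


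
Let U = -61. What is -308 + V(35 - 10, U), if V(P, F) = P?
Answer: -283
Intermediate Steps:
-308 + V(35 - 10, U) = -308 + (35 - 10) = -308 + 25 = -283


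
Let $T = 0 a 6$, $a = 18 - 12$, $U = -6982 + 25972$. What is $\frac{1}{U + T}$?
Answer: $\frac{1}{18990} \approx 5.2659 \cdot 10^{-5}$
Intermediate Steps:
$U = 18990$
$a = 6$ ($a = 18 - 12 = 6$)
$T = 0$ ($T = 0 \cdot 6 \cdot 6 = 0 \cdot 6 = 0$)
$\frac{1}{U + T} = \frac{1}{18990 + 0} = \frac{1}{18990}$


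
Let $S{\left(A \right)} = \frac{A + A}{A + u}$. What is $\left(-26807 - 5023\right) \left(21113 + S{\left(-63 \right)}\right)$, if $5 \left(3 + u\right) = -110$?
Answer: $- \frac{14785592025}{22} \approx -6.7207 \cdot 10^{8}$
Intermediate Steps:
$u = -25$ ($u = -3 + \frac{1}{5} \left(-110\right) = -3 - 22 = -25$)
$S{\left(A \right)} = \frac{2 A}{-25 + A}$ ($S{\left(A \right)} = \frac{A + A}{A - 25} = \frac{2 A}{-25 + A}$)
$\left(-26807 - 5023\right) \left(21113 + S{\left(-63 \right)}\right) = \left(-26807 - 5023\right) \left(21113 + 2 \left(-63\right) \frac{1}{-25 - 63}\right) = - 31830 \left(21113 + 2 \left(-63\right) \frac{1}{-88}\right) = - 31830 \left(21113 + 2 \left(-63\right) \left(- \frac{1}{88}\right)\right) = - 31830 \left(21113 + \frac{63}{44}\right) = \left(-31830\right) \frac{929035}{44} = - \frac{14785592025}{22}$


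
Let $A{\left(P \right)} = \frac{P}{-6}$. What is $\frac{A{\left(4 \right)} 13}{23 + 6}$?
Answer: $- \frac{26}{87} \approx -0.29885$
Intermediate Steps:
$A{\left(P \right)} = - \frac{P}{6}$ ($A{\left(P \right)} = P \left(- \frac{1}{6}\right) = - \frac{P}{6}$)
$\frac{A{\left(4 \right)} 13}{23 + 6} = \frac{\left(- \frac{1}{6}\right) 4 \cdot 13}{23 + 6} = \frac{\left(- \frac{2}{3}\right) 13}{29} = \left(- \frac{26}{3}\right) \frac{1}{29} = - \frac{26}{87}$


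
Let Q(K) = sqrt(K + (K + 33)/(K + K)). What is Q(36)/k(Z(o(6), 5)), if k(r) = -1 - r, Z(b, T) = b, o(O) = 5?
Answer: -sqrt(5322)/72 ≈ -1.0132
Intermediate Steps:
Q(K) = sqrt(K + (33 + K)/(2*K)) (Q(K) = sqrt(K + (33 + K)/((2*K))) = sqrt(K + (33 + K)*(1/(2*K))) = sqrt(K + (33 + K)/(2*K)))
Q(36)/k(Z(o(6), 5)) = (sqrt(2 + 4*36 + 66/36)/2)/(-1 - 1*5) = (sqrt(2 + 144 + 66*(1/36))/2)/(-1 - 5) = (sqrt(2 + 144 + 11/6)/2)/(-6) = -sqrt(887/6)/12 = -sqrt(5322)/6/12 = -sqrt(5322)/72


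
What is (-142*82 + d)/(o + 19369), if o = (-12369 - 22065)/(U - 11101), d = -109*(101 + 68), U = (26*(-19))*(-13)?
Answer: -28134827/18132397 ≈ -1.5516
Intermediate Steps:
U = 6422 (U = -494*(-13) = 6422)
d = -18421 (d = -109*169 = -18421)
o = 34434/4679 (o = (-12369 - 22065)/(6422 - 11101) = -34434/(-4679) = -34434*(-1/4679) = 34434/4679 ≈ 7.3593)
(-142*82 + d)/(o + 19369) = (-142*82 - 18421)/(34434/4679 + 19369) = (-11644 - 18421)/(90661985/4679) = -30065*4679/90661985 = -28134827/18132397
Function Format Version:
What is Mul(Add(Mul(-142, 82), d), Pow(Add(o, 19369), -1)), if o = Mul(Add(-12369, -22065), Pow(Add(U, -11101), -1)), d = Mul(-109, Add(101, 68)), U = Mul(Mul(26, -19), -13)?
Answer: Rational(-28134827, 18132397) ≈ -1.5516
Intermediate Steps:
U = 6422 (U = Mul(-494, -13) = 6422)
d = -18421 (d = Mul(-109, 169) = -18421)
o = Rational(34434, 4679) (o = Mul(Add(-12369, -22065), Pow(Add(6422, -11101), -1)) = Mul(-34434, Pow(-4679, -1)) = Mul(-34434, Rational(-1, 4679)) = Rational(34434, 4679) ≈ 7.3593)
Mul(Add(Mul(-142, 82), d), Pow(Add(o, 19369), -1)) = Mul(Add(Mul(-142, 82), -18421), Pow(Add(Rational(34434, 4679), 19369), -1)) = Mul(Add(-11644, -18421), Pow(Rational(90661985, 4679), -1)) = Mul(-30065, Rational(4679, 90661985)) = Rational(-28134827, 18132397)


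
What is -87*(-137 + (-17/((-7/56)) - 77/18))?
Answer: 2755/6 ≈ 459.17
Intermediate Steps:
-87*(-137 + (-17/((-7/56)) - 77/18)) = -87*(-137 + (-17/((-7*1/56)) - 77*1/18)) = -87*(-137 + (-17/(-⅛) - 77/18)) = -87*(-137 + (-17*(-8) - 77/18)) = -87*(-137 + (136 - 77/18)) = -87*(-137 + 2371/18) = -87*(-95/18) = 2755/6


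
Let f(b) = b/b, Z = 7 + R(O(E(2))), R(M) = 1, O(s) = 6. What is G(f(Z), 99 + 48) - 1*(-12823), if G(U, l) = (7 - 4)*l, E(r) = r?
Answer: 13264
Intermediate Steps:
Z = 8 (Z = 7 + 1 = 8)
f(b) = 1
G(U, l) = 3*l
G(f(Z), 99 + 48) - 1*(-12823) = 3*(99 + 48) - 1*(-12823) = 3*147 + 12823 = 441 + 12823 = 13264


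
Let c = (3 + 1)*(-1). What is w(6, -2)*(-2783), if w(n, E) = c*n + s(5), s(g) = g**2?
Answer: -2783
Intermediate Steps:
c = -4 (c = 4*(-1) = -4)
w(n, E) = 25 - 4*n (w(n, E) = -4*n + 5**2 = -4*n + 25 = 25 - 4*n)
w(6, -2)*(-2783) = (25 - 4*6)*(-2783) = (25 - 24)*(-2783) = 1*(-2783) = -2783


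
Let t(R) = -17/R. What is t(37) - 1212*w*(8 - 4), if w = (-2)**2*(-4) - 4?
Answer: 3587503/37 ≈ 96960.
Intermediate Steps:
w = -20 (w = 4*(-4) - 4 = -16 - 4 = -20)
t(37) - 1212*w*(8 - 4) = -17/37 - (-24240)*(8 - 4) = -17*1/37 - (-24240)*4 = -17/37 - 1212*(-80) = -17/37 + 96960 = 3587503/37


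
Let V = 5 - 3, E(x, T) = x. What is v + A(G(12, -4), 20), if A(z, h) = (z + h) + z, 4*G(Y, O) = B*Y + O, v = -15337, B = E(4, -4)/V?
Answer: -15307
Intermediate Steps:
V = 2
B = 2 (B = 4/2 = 4*(½) = 2)
G(Y, O) = Y/2 + O/4 (G(Y, O) = (2*Y + O)/4 = (O + 2*Y)/4 = Y/2 + O/4)
A(z, h) = h + 2*z (A(z, h) = (h + z) + z = h + 2*z)
v + A(G(12, -4), 20) = -15337 + (20 + 2*((½)*12 + (¼)*(-4))) = -15337 + (20 + 2*(6 - 1)) = -15337 + (20 + 2*5) = -15337 + (20 + 10) = -15337 + 30 = -15307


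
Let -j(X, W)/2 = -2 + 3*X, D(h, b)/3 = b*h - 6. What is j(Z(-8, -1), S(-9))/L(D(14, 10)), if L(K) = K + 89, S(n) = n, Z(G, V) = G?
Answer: 52/491 ≈ 0.10591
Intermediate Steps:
D(h, b) = -18 + 3*b*h (D(h, b) = 3*(b*h - 6) = 3*(-6 + b*h) = -18 + 3*b*h)
j(X, W) = 4 - 6*X (j(X, W) = -2*(-2 + 3*X) = 4 - 6*X)
L(K) = 89 + K
j(Z(-8, -1), S(-9))/L(D(14, 10)) = (4 - 6*(-8))/(89 + (-18 + 3*10*14)) = (4 + 48)/(89 + (-18 + 420)) = 52/(89 + 402) = 52/491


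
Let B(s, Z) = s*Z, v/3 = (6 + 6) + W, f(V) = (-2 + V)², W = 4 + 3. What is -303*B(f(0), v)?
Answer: -69084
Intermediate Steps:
W = 7
v = 57 (v = 3*((6 + 6) + 7) = 3*(12 + 7) = 3*19 = 57)
B(s, Z) = Z*s
-303*B(f(0), v) = -17271*(-2 + 0)² = -17271*(-2)² = -17271*4 = -303*228 = -69084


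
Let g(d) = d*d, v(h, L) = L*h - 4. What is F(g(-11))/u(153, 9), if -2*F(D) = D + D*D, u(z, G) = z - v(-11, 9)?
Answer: -7381/256 ≈ -28.832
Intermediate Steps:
v(h, L) = -4 + L*h
u(z, G) = 103 + z (u(z, G) = z - (-4 + 9*(-11)) = z - (-4 - 99) = z - 1*(-103) = z + 103 = 103 + z)
g(d) = d²
F(D) = -D/2 - D²/2 (F(D) = -(D + D*D)/2 = -(D + D²)/2 = -D/2 - D²/2)
F(g(-11))/u(153, 9) = (-½*(-11)²*(1 + (-11)²))/(103 + 153) = -½*121*(1 + 121)/256 = -½*121*122*(1/256) = -7381*1/256 = -7381/256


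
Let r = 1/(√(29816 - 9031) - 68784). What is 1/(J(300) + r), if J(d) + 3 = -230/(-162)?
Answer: -49053718178352/77517699910049 + 6561*√20785/77517699910049 ≈ -0.63281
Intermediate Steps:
J(d) = -128/81 (J(d) = -3 - 230/(-162) = -3 - 230*(-1/162) = -3 + 115/81 = -128/81)
r = 1/(-68784 + √20785) (r = 1/(√20785 - 68784) = 1/(-68784 + √20785) ≈ -1.4569e-5)
1/(J(300) + r) = 1/(-128/81 + (-68784/4731217871 - √20785/4731217871)) = 1/(-605601458992/383228647551 - √20785/4731217871)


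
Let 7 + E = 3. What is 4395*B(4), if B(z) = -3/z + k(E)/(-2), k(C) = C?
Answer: 21975/4 ≈ 5493.8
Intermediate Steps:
E = -4 (E = -7 + 3 = -4)
B(z) = 2 - 3/z (B(z) = -3/z - 4/(-2) = -3/z - 4*(-½) = -3/z + 2 = 2 - 3/z)
4395*B(4) = 4395*(2 - 3/4) = 4395*(2 - 3*¼) = 4395*(2 - ¾) = 4395*(5/4) = 21975/4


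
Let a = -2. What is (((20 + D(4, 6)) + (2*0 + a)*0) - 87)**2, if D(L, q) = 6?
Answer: 3721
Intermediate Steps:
(((20 + D(4, 6)) + (2*0 + a)*0) - 87)**2 = (((20 + 6) + (2*0 - 2)*0) - 87)**2 = ((26 + (0 - 2)*0) - 87)**2 = ((26 - 2*0) - 87)**2 = ((26 + 0) - 87)**2 = (26 - 87)**2 = (-61)**2 = 3721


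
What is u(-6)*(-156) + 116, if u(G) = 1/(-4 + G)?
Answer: 658/5 ≈ 131.60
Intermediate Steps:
u(-6)*(-156) + 116 = -156/(-4 - 6) + 116 = -156/(-10) + 116 = -⅒*(-156) + 116 = 78/5 + 116 = 658/5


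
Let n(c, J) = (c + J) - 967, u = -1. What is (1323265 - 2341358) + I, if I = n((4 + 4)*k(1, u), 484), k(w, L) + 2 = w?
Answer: -1018584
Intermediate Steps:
k(w, L) = -2 + w
n(c, J) = -967 + J + c (n(c, J) = (J + c) - 967 = -967 + J + c)
I = -491 (I = -967 + 484 + (4 + 4)*(-2 + 1) = -967 + 484 + 8*(-1) = -967 + 484 - 8 = -491)
(1323265 - 2341358) + I = (1323265 - 2341358) - 491 = -1018093 - 491 = -1018584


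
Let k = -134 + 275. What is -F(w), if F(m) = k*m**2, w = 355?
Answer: -17769525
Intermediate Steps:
k = 141
F(m) = 141*m**2
-F(w) = -141*355**2 = -141*126025 = -1*17769525 = -17769525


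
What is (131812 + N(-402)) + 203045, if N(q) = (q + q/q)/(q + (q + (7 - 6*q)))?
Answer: 540793654/1615 ≈ 3.3486e+5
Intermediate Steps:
N(q) = (1 + q)/(7 - 4*q) (N(q) = (q + 1)/(q + (7 - 5*q)) = (1 + q)/(7 - 4*q))
(131812 + N(-402)) + 203045 = (131812 + (-1 - 1*(-402))/(-7 + 4*(-402))) + 203045 = (131812 + (-1 + 402)/(-7 - 1608)) + 203045 = (131812 + 401/(-1615)) + 203045 = (131812 - 1/1615*401) + 203045 = (131812 - 401/1615) + 203045 = 212875979/1615 + 203045 = 540793654/1615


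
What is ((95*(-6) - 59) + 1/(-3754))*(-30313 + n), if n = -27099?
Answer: 67782530502/1877 ≈ 3.6112e+7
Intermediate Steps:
((95*(-6) - 59) + 1/(-3754))*(-30313 + n) = ((95*(-6) - 59) + 1/(-3754))*(-30313 - 27099) = ((-570 - 59) - 1/3754)*(-57412) = (-629 - 1/3754)*(-57412) = -2361267/3754*(-57412) = 67782530502/1877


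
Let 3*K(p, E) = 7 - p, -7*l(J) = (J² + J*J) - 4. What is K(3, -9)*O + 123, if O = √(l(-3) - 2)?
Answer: 123 + 8*I/3 ≈ 123.0 + 2.6667*I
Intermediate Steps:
l(J) = 4/7 - 2*J²/7 (l(J) = -((J² + J*J) - 4)/7 = -((J² + J²) - 4)/7 = -(2*J² - 4)/7 = -(-4 + 2*J²)/7 = 4/7 - 2*J²/7)
K(p, E) = 7/3 - p/3 (K(p, E) = (7 - p)/3 = 7/3 - p/3)
O = 2*I (O = √((4/7 - 2/7*(-3)²) - 2) = √((4/7 - 2/7*9) - 2) = √((4/7 - 18/7) - 2) = √(-2 - 2) = √(-4) = 2*I ≈ 2.0*I)
K(3, -9)*O + 123 = (7/3 - ⅓*3)*(2*I) + 123 = (7/3 - 1)*(2*I) + 123 = 4*(2*I)/3 + 123 = 8*I/3 + 123 = 123 + 8*I/3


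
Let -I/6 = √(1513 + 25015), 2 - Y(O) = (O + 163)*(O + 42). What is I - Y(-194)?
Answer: 4710 - 24*√1658 ≈ 3732.8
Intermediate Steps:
Y(O) = 2 - (42 + O)*(163 + O) (Y(O) = 2 - (O + 163)*(O + 42) = 2 - (163 + O)*(42 + O) = 2 - (42 + O)*(163 + O))
I = -24*√1658 (I = -6*√(1513 + 25015) = -24*√1658 ≈ -977.25)
I - Y(-194) = -24*√1658 - (-6844 - 1*(-194)² - 205*(-194)) = -24*√1658 - (-6844 - 1*37636 + 39770) = -24*√1658 - (-6844 - 37636 + 39770) = -24*√1658 - 1*(-4710) = -24*√1658 + 4710 = 4710 - 24*√1658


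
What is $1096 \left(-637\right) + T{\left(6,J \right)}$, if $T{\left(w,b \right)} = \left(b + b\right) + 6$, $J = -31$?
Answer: $-698208$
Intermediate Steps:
$T{\left(w,b \right)} = 6 + 2 b$ ($T{\left(w,b \right)} = 2 b + 6 = 6 + 2 b$)
$1096 \left(-637\right) + T{\left(6,J \right)} = 1096 \left(-637\right) + \left(6 + 2 \left(-31\right)\right) = -698152 + \left(6 - 62\right) = -698152 - 56 = -698208$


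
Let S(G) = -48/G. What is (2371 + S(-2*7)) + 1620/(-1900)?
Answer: 1578428/665 ≈ 2373.6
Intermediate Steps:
(2371 + S(-2*7)) + 1620/(-1900) = (2371 - 48/((-2*7))) + 1620/(-1900) = (2371 - 48/(-14)) + 1620*(-1/1900) = (2371 - 48*(-1/14)) - 81/95 = (2371 + 24/7) - 81/95 = 16621/7 - 81/95 = 1578428/665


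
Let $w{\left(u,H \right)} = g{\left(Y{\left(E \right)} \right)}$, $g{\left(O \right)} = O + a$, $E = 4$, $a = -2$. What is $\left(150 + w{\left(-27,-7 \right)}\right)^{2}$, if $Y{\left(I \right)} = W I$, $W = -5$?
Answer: $16384$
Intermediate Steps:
$Y{\left(I \right)} = - 5 I$
$g{\left(O \right)} = -2 + O$ ($g{\left(O \right)} = O - 2 = -2 + O$)
$w{\left(u,H \right)} = -22$ ($w{\left(u,H \right)} = -2 - 20 = -22$)
$\left(150 + w{\left(-27,-7 \right)}\right)^{2} = \left(150 - 22\right)^{2} = 128^{2} = 16384$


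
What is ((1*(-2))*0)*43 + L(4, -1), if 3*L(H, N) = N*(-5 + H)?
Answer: ⅓ ≈ 0.33333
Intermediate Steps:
L(H, N) = N*(-5 + H)/3 (L(H, N) = (N*(-5 + H))/3 = N*(-5 + H)/3)
((1*(-2))*0)*43 + L(4, -1) = ((1*(-2))*0)*43 + (⅓)*(-1)*(-5 + 4) = -2*0*43 + (⅓)*(-1)*(-1) = 0*43 + ⅓ = 0 + ⅓ = ⅓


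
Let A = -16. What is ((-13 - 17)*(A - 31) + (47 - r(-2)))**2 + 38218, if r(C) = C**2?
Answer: 2149427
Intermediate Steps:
((-13 - 17)*(A - 31) + (47 - r(-2)))**2 + 38218 = ((-13 - 17)*(-16 - 31) + (47 - 1*(-2)**2))**2 + 38218 = (-30*(-47) + (47 - 1*4))**2 + 38218 = (1410 + (47 - 4))**2 + 38218 = (1410 + 43)**2 + 38218 = 1453**2 + 38218 = 2111209 + 38218 = 2149427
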